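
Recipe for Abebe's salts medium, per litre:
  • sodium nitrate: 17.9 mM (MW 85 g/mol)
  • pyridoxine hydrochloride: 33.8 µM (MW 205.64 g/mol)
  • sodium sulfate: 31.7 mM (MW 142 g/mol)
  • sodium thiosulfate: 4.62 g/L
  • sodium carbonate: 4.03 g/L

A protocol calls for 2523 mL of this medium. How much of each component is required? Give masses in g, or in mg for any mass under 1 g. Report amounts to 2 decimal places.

sodium nitrate 3.84 g; pyridoxine hydrochloride 17.54 mg; sodium sulfate 11.36 g; sodium thiosulfate 11.66 g; sodium carbonate 10.17 g

Target volume = 2523 mL = 2.523 L.
sodium nitrate: 17.9 mmol/L × 85 g/mol × 2.523 L ÷ 1000 = 3.84 g
pyridoxine hydrochloride: 33.8 µmol/L × 205.64 g/mol × 2.523 L ÷ 1000 = 17.54 mg
sodium sulfate: 31.7 mmol/L × 142 g/mol × 2.523 L ÷ 1000 = 11.36 g
sodium thiosulfate: 4.62 g/L × 2.523 L = 11.66 g
sodium carbonate: 4.03 g/L × 2.523 L = 10.17 g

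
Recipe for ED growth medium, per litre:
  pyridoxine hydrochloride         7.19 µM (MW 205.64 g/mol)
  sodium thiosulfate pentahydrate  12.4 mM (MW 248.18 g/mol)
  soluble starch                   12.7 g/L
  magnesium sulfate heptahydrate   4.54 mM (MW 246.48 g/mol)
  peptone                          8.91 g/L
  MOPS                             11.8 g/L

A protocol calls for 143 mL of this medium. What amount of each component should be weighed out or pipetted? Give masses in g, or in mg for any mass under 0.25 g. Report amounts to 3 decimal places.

pyridoxine hydrochloride 0.211 mg; sodium thiosulfate pentahydrate 0.440 g; soluble starch 1.816 g; magnesium sulfate heptahydrate 160.020 mg; peptone 1.274 g; MOPS 1.687 g

Scale factor relative to 1 L: 0.143.
pyridoxine hydrochloride: 7.19 µmol/L × 205.64 g/mol × 0.143 L ÷ 1000 = 0.211 mg
sodium thiosulfate pentahydrate: 12.4 mmol/L × 248.18 g/mol × 0.143 L ÷ 1000 = 0.440 g
soluble starch: 12.7 g/L × 0.143 L = 1.816 g
magnesium sulfate heptahydrate: 4.54 mmol/L × 246.48 mg/mmol × 0.143 L = 160.020 mg
peptone: 8.91 g/L × 0.143 L = 1.274 g
MOPS: 11.8 g/L × 0.143 L = 1.687 g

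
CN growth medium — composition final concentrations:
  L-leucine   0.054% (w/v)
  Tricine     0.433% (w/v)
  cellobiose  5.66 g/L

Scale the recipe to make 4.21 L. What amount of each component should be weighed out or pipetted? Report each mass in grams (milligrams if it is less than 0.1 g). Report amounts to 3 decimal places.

Scale factor relative to 1 L: 4.21.
L-leucine: 0.054 g per 100 mL × 4210 mL ÷ 100 = 2.273 g
Tricine: 0.433 g per 100 mL × 4210 mL ÷ 100 = 18.229 g
cellobiose: 5.66 g/L × 4.21 L = 23.829 g

L-leucine 2.273 g; Tricine 18.229 g; cellobiose 23.829 g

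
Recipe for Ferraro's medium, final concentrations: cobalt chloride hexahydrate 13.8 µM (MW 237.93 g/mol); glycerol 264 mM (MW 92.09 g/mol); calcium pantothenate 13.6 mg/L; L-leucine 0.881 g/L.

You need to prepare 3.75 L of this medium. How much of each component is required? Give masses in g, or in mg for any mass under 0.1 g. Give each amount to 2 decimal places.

cobalt chloride hexahydrate 12.31 mg; glycerol 91.17 g; calcium pantothenate 51.00 mg; L-leucine 3.30 g

Working volume: 3.75 L.
cobalt chloride hexahydrate: 13.8 µmol/L × 237.93 g/mol × 3.75 L ÷ 1000 = 12.31 mg
glycerol: 264 mmol/L × 92.09 g/mol × 3.75 L ÷ 1000 = 91.17 g
calcium pantothenate: 13.6 mg/L × 3.75 L = 51.00 mg
L-leucine: 0.881 g/L × 3.75 L = 3.30 g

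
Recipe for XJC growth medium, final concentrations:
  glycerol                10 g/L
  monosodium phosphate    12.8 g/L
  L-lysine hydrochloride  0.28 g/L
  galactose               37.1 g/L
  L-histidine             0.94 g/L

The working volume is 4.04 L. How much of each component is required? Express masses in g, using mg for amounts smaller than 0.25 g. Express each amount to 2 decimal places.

glycerol 40.40 g; monosodium phosphate 51.71 g; L-lysine hydrochloride 1.13 g; galactose 149.88 g; L-histidine 3.80 g

Working volume: 4.04 L.
glycerol: 10 g/L × 4.04 L = 40.40 g
monosodium phosphate: 12.8 g/L × 4.04 L = 51.71 g
L-lysine hydrochloride: 0.28 g/L × 4.04 L = 1.13 g
galactose: 37.1 g/L × 4.04 L = 149.88 g
L-histidine: 0.94 g/L × 4.04 L = 3.80 g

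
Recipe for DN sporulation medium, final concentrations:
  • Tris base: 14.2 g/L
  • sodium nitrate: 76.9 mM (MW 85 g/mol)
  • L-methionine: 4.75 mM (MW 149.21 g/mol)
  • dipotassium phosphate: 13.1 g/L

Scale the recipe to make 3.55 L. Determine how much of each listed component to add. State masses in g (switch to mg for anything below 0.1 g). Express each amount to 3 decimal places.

Tris base 50.410 g; sodium nitrate 23.205 g; L-methionine 2.516 g; dipotassium phosphate 46.505 g

Scale factor relative to 1 L: 3.55.
Tris base: 14.2 g/L × 3.55 L = 50.410 g
sodium nitrate: 76.9 mmol/L × 85 g/mol × 3.55 L ÷ 1000 = 23.205 g
L-methionine: 4.75 mmol/L × 149.21 g/mol × 3.55 L ÷ 1000 = 2.516 g
dipotassium phosphate: 13.1 g/L × 3.55 L = 46.505 g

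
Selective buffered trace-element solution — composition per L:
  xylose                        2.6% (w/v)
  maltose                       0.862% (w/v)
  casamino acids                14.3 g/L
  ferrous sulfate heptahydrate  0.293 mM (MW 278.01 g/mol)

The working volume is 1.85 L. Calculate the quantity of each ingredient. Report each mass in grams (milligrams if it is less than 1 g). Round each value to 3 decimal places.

Scale factor relative to 1 L: 1.85.
xylose: 2.6 g per 100 mL × 1850 mL ÷ 100 = 48.100 g
maltose: 0.862 g per 100 mL × 1850 mL ÷ 100 = 15.947 g
casamino acids: 14.3 g/L × 1.85 L = 26.455 g
ferrous sulfate heptahydrate: 0.293 mmol/L × 278.01 mg/mmol × 1.85 L = 150.695 mg

xylose 48.100 g; maltose 15.947 g; casamino acids 26.455 g; ferrous sulfate heptahydrate 150.695 mg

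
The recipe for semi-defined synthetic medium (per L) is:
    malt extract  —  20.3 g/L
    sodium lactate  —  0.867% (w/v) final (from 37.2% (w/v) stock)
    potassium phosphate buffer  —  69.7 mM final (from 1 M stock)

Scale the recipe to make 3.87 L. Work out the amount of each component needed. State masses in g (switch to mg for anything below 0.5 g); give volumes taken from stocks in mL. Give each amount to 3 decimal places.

Working volume: 3.87 L.
malt extract: 20.3 g/L × 3.87 L = 78.561 g
sodium lactate: C1V1 = C2V2 → 0.867% ÷ 37.2% × 3870 mL = 90.196 mL
potassium phosphate buffer: dilute stock: 69.7 mM × 3870 mL ÷ 1000 mM = 269.739 mL

malt extract 78.561 g; sodium lactate 90.196 mL; potassium phosphate buffer 269.739 mL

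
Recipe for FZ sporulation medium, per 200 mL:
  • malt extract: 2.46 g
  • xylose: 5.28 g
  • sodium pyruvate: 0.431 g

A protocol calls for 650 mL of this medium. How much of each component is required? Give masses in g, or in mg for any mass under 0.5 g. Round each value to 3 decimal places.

Scale factor = 650 mL / 200 mL = 3.25.
malt extract: 2.46 g × (650 mL / 200 mL) = 7.995 g
xylose: 5.28 g × (650 mL / 200 mL) = 17.160 g
sodium pyruvate: 0.431 g × (650 mL / 200 mL) = 1.401 g

malt extract 7.995 g; xylose 17.160 g; sodium pyruvate 1.401 g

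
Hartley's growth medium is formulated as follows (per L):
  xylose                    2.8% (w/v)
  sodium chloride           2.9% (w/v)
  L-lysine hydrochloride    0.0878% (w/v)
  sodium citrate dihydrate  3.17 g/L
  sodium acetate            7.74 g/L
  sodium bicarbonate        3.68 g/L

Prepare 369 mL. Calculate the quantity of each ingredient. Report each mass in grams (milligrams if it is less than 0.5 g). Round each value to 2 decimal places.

xylose 10.33 g; sodium chloride 10.70 g; L-lysine hydrochloride 323.98 mg; sodium citrate dihydrate 1.17 g; sodium acetate 2.86 g; sodium bicarbonate 1.36 g

Working volume: 369 mL = 0.369 L.
xylose: 2.8% w/v = 28 g/L → 28 × 0.369 L = 10.33 g
sodium chloride: 2.9% w/v = 29 g/L → 29 × 0.369 L = 10.70 g
L-lysine hydrochloride: 0.0878 g per 100 mL × 369 mL ÷ 100 = 0.323982 g = 323.98 mg
sodium citrate dihydrate: 3.17 g/L × 0.369 L = 1.17 g
sodium acetate: 7.74 g/L × 0.369 L = 2.86 g
sodium bicarbonate: 3.68 g/L × 0.369 L = 1.36 g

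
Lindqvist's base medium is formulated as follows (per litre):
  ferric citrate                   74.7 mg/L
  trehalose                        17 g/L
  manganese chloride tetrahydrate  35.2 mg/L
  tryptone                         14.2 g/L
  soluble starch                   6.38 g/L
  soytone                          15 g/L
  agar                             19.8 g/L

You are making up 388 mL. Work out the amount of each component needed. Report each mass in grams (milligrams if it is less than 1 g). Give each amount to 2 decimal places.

ferric citrate 28.98 mg; trehalose 6.60 g; manganese chloride tetrahydrate 13.66 mg; tryptone 5.51 g; soluble starch 2.48 g; soytone 5.82 g; agar 7.68 g

Scale factor relative to 1 L: 0.388.
ferric citrate: 74.7 mg/L × 0.388 L = 28.98 mg
trehalose: 17 g/L × 0.388 L = 6.60 g
manganese chloride tetrahydrate: 35.2 mg/L × 0.388 L = 13.66 mg
tryptone: 14.2 g/L × 0.388 L = 5.51 g
soluble starch: 6.38 g/L × 0.388 L = 2.48 g
soytone: 15 g/L × 0.388 L = 5.82 g
agar: 19.8 g/L × 0.388 L = 7.68 g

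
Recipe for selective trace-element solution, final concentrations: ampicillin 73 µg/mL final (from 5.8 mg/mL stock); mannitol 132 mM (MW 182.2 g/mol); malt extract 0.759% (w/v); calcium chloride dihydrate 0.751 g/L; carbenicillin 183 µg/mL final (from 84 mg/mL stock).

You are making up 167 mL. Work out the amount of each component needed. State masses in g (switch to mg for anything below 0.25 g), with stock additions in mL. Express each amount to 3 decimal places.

Working volume: 167 mL = 0.167 L.
ampicillin: C1V1 = C2V2 → 73 µg/mL × 167 mL ÷ 5800 µg/mL = 2.102 mL
mannitol: 132 mmol/L × 182.2 g/mol × 0.167 L ÷ 1000 = 4.016 g
malt extract: 0.759 g per 100 mL × 167 mL ÷ 100 = 1.268 g
calcium chloride dihydrate: 0.751 g/L × 0.167 L = 0.125417 g = 125.417 mg
carbenicillin: V = C2·V2/C1 = 183 µg/mL × 167 mL ÷ 84000 µg/mL = 0.364 mL

ampicillin 2.102 mL; mannitol 4.016 g; malt extract 1.268 g; calcium chloride dihydrate 125.417 mg; carbenicillin 0.364 mL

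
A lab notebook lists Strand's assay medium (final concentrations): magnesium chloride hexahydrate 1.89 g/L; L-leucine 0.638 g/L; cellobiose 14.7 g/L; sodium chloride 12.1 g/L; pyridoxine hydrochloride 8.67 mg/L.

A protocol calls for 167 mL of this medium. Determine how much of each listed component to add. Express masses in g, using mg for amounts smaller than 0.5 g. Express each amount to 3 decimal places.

Scale factor relative to 1 L: 0.167.
magnesium chloride hexahydrate: 1.89 g/L × 0.167 L = 0.31563 g = 315.630 mg
L-leucine: 0.638 g/L × 0.167 L = 0.106546 g = 106.546 mg
cellobiose: 14.7 g/L × 0.167 L = 2.455 g
sodium chloride: 12.1 g/L × 0.167 L = 2.021 g
pyridoxine hydrochloride: 8.67 mg/L × 0.167 L = 1.448 mg

magnesium chloride hexahydrate 315.630 mg; L-leucine 106.546 mg; cellobiose 2.455 g; sodium chloride 2.021 g; pyridoxine hydrochloride 1.448 mg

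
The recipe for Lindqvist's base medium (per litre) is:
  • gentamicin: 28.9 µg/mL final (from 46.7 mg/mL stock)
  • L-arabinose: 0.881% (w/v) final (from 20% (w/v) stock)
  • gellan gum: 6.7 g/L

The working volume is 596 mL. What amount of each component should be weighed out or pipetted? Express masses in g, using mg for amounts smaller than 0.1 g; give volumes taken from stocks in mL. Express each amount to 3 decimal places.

gentamicin 0.369 mL; L-arabinose 26.254 mL; gellan gum 3.993 g

Scale factor relative to 1 L: 0.596.
gentamicin: C1V1 = C2V2 → 28.9 µg/mL × 596 mL ÷ 46700 µg/mL = 0.369 mL
L-arabinose: V = C2·V2/C1 = 0.881% ÷ 20% × 596 mL = 26.254 mL
gellan gum: 6.7 g/L × 0.596 L = 3.993 g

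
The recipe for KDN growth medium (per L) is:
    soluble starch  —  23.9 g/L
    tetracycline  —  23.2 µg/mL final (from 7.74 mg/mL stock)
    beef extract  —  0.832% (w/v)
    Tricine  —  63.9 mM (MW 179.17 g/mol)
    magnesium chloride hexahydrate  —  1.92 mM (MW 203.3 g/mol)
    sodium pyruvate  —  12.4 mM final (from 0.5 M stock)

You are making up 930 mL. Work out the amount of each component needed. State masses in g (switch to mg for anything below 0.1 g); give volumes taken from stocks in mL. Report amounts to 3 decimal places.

Working volume: 930 mL = 0.93 L.
soluble starch: 23.9 g/L × 0.93 L = 22.227 g
tetracycline: C1V1 = C2V2 → 23.2 µg/mL × 930 mL ÷ 7740 µg/mL = 2.788 mL
beef extract: 0.832 g per 100 mL × 930 mL ÷ 100 = 7.738 g
Tricine: 63.9 mmol/L × 179.17 g/mol × 0.93 L ÷ 1000 = 10.648 g
magnesium chloride hexahydrate: 1.92 mmol/L × 203.3 g/mol × 0.93 L ÷ 1000 = 0.363 g
sodium pyruvate: dilute stock: 12.4 mM × 930 mL ÷ 500 mM = 23.064 mL

soluble starch 22.227 g; tetracycline 2.788 mL; beef extract 7.738 g; Tricine 10.648 g; magnesium chloride hexahydrate 0.363 g; sodium pyruvate 23.064 mL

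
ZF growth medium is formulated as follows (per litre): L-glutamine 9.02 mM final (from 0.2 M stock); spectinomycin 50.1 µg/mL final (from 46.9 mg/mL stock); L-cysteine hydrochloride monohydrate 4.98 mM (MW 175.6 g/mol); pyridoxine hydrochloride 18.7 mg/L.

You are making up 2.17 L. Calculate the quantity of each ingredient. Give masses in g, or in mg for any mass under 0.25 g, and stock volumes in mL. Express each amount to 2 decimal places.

Scale factor relative to 1 L: 2.17.
L-glutamine: dilute stock: 9.02 mM × 2170 mL ÷ 200 mM = 97.87 mL
spectinomycin: dilute stock: 50.1 µg/mL × 2170 mL ÷ 46900 µg/mL = 2.32 mL
L-cysteine hydrochloride monohydrate: 4.98 mmol/L × 175.6 g/mol × 2.17 L ÷ 1000 = 1.90 g
pyridoxine hydrochloride: 18.7 mg/L × 2.17 L = 40.58 mg

L-glutamine 97.87 mL; spectinomycin 2.32 mL; L-cysteine hydrochloride monohydrate 1.90 g; pyridoxine hydrochloride 40.58 mg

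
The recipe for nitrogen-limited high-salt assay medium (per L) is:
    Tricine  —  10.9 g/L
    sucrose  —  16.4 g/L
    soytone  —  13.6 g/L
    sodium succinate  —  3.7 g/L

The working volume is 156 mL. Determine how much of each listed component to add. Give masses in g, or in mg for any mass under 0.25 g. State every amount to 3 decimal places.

Target volume = 156 mL = 0.156 L.
Tricine: 10.9 g/L × 0.156 L = 1.700 g
sucrose: 16.4 g/L × 0.156 L = 2.558 g
soytone: 13.6 g/L × 0.156 L = 2.122 g
sodium succinate: 3.7 g/L × 0.156 L = 0.577 g

Tricine 1.700 g; sucrose 2.558 g; soytone 2.122 g; sodium succinate 0.577 g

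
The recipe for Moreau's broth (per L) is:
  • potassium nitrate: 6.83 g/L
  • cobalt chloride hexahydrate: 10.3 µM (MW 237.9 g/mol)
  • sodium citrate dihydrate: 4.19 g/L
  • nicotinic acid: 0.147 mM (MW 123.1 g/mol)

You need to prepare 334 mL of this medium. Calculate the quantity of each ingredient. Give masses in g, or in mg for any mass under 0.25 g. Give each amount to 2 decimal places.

Target volume = 334 mL = 0.334 L.
potassium nitrate: 6.83 g/L × 0.334 L = 2.28 g
cobalt chloride hexahydrate: 10.3 µmol/L × 237.9 g/mol × 0.334 L ÷ 1000 = 0.82 mg
sodium citrate dihydrate: 4.19 g/L × 0.334 L = 1.40 g
nicotinic acid: 0.147 mmol/L × 123.1 mg/mmol × 0.334 L = 6.04 mg

potassium nitrate 2.28 g; cobalt chloride hexahydrate 0.82 mg; sodium citrate dihydrate 1.40 g; nicotinic acid 6.04 mg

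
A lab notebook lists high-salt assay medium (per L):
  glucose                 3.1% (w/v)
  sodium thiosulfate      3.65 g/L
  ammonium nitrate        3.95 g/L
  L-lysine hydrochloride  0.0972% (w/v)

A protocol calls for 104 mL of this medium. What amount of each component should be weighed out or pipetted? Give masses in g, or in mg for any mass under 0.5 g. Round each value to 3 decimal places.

glucose 3.224 g; sodium thiosulfate 379.600 mg; ammonium nitrate 410.800 mg; L-lysine hydrochloride 101.088 mg

Target volume = 104 mL = 0.104 L.
glucose: 3.1% w/v = 31 g/L → 31 × 0.104 L = 3.224 g
sodium thiosulfate: 3.65 g/L × 0.104 L = 0.3796 g = 379.600 mg
ammonium nitrate: 3.95 g/L × 0.104 L = 0.4108 g = 410.800 mg
L-lysine hydrochloride: 0.0972 g per 100 mL × 104 mL ÷ 100 = 0.101088 g = 101.088 mg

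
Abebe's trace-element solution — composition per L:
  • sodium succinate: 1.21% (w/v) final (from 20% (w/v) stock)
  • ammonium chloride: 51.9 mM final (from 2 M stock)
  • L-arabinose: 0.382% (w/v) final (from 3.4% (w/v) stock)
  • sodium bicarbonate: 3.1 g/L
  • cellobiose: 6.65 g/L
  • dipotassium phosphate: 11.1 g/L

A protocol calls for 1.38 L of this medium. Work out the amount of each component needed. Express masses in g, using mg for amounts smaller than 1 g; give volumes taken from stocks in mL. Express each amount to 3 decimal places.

Scale factor relative to 1 L: 1.38.
sodium succinate: C1V1 = C2V2 → 1.21% ÷ 20% × 1380 mL = 83.490 mL
ammonium chloride: V = C2·V2/C1 = 51.9 mM × 1380 mL ÷ 2000 mM = 35.811 mL
L-arabinose: C1V1 = C2V2 → 0.382% ÷ 3.4% × 1380 mL = 155.047 mL
sodium bicarbonate: 3.1 g/L × 1.38 L = 4.278 g
cellobiose: 6.65 g/L × 1.38 L = 9.177 g
dipotassium phosphate: 11.1 g/L × 1.38 L = 15.318 g

sodium succinate 83.490 mL; ammonium chloride 35.811 mL; L-arabinose 155.047 mL; sodium bicarbonate 4.278 g; cellobiose 9.177 g; dipotassium phosphate 15.318 g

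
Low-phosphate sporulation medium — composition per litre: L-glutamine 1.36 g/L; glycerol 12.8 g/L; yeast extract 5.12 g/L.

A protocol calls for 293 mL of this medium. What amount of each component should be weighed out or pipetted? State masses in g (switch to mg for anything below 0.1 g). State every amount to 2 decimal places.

L-glutamine 0.40 g; glycerol 3.75 g; yeast extract 1.50 g

Working volume: 293 mL = 0.293 L.
L-glutamine: 1.36 g/L × 0.293 L = 0.40 g
glycerol: 12.8 g/L × 0.293 L = 3.75 g
yeast extract: 5.12 g/L × 0.293 L = 1.50 g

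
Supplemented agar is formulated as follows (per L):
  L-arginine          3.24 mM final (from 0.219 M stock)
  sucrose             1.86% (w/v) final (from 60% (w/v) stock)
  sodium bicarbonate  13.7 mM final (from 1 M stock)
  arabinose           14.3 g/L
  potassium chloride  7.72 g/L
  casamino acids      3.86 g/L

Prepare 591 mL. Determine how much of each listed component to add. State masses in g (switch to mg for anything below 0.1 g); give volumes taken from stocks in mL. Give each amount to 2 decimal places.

L-arginine 8.74 mL; sucrose 18.32 mL; sodium bicarbonate 8.10 mL; arabinose 8.45 g; potassium chloride 4.56 g; casamino acids 2.28 g

Target volume = 591 mL = 0.591 L.
L-arginine: V = C2·V2/C1 = 3.24 mM × 591 mL ÷ 219 mM = 8.74 mL
sucrose: V = C2·V2/C1 = 1.86% ÷ 60% × 591 mL = 18.32 mL
sodium bicarbonate: dilute stock: 13.7 mM × 591 mL ÷ 1000 mM = 8.10 mL
arabinose: 14.3 g/L × 0.591 L = 8.45 g
potassium chloride: 7.72 g/L × 0.591 L = 4.56 g
casamino acids: 3.86 g/L × 0.591 L = 2.28 g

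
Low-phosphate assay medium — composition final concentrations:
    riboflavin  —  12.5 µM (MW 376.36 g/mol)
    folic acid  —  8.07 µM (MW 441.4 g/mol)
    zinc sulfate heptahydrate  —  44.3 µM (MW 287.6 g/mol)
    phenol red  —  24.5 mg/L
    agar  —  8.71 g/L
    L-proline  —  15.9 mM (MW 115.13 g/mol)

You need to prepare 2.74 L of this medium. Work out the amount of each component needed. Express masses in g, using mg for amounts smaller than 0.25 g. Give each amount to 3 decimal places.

riboflavin 12.890 mg; folic acid 9.760 mg; zinc sulfate heptahydrate 34.909 mg; phenol red 67.130 mg; agar 23.865 g; L-proline 5.016 g

Scale factor relative to 1 L: 2.74.
riboflavin: 12.5 µmol/L × 376.36 g/mol × 2.74 L ÷ 1000 = 12.890 mg
folic acid: 8.07 µmol/L × 441.4 g/mol × 2.74 L ÷ 1000 = 9.760 mg
zinc sulfate heptahydrate: 44.3 µmol/L × 287.6 g/mol × 2.74 L ÷ 1000 = 34.909 mg
phenol red: 24.5 mg/L × 2.74 L = 67.130 mg
agar: 8.71 g/L × 2.74 L = 23.865 g
L-proline: 15.9 mmol/L × 115.13 g/mol × 2.74 L ÷ 1000 = 5.016 g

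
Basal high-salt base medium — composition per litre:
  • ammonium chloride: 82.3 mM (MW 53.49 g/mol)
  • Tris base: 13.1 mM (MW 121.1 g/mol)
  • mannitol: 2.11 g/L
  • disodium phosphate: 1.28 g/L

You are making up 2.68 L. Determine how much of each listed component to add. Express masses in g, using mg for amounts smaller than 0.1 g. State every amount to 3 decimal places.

ammonium chloride 11.798 g; Tris base 4.252 g; mannitol 5.655 g; disodium phosphate 3.430 g

Working volume: 2.68 L.
ammonium chloride: 82.3 mmol/L × 53.49 g/mol × 2.68 L ÷ 1000 = 11.798 g
Tris base: 13.1 mmol/L × 121.1 g/mol × 2.68 L ÷ 1000 = 4.252 g
mannitol: 2.11 g/L × 2.68 L = 5.655 g
disodium phosphate: 1.28 g/L × 2.68 L = 3.430 g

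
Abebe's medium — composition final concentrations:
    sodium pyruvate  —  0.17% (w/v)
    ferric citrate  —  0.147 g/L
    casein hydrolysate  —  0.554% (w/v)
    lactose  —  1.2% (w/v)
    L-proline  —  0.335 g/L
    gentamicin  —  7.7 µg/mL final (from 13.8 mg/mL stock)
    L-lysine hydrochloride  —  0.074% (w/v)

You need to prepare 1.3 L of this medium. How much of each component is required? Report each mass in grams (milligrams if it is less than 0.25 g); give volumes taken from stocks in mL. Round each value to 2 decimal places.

Working volume: 1.3 L.
sodium pyruvate: 0.17% w/v = 1.7 g/L → 1.7 × 1.3 L = 2.21 g
ferric citrate: 0.147 g/L × 1.3 L = 0.1911 g = 191.10 mg
casein hydrolysate: 0.554% w/v = 5.54 g/L → 5.54 × 1.3 L = 7.20 g
lactose: 1.2% w/v = 12 g/L → 12 × 1.3 L = 15.60 g
L-proline: 0.335 g/L × 1.3 L = 0.44 g
gentamicin: C1V1 = C2V2 → 7.7 µg/mL × 1300 mL ÷ 13800 µg/mL = 0.73 mL
L-lysine hydrochloride: 0.074% w/v = 0.74 g/L → 0.74 × 1.3 L = 0.96 g

sodium pyruvate 2.21 g; ferric citrate 191.10 mg; casein hydrolysate 7.20 g; lactose 15.60 g; L-proline 0.44 g; gentamicin 0.73 mL; L-lysine hydrochloride 0.96 g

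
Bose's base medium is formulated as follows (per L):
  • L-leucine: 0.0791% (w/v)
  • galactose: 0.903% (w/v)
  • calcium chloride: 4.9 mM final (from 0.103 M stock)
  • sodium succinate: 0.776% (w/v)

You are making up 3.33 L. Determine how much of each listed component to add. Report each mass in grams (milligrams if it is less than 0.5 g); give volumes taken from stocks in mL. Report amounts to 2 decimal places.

Working volume: 3.33 L.
L-leucine: 0.0791% w/v = 0.791 g/L → 0.791 × 3.33 L = 2.63 g
galactose: 0.903% w/v = 9.03 g/L → 9.03 × 3.33 L = 30.07 g
calcium chloride: dilute stock: 4.9 mM × 3330 mL ÷ 103 mM = 158.42 mL
sodium succinate: 0.776% w/v = 7.76 g/L → 7.76 × 3.33 L = 25.84 g

L-leucine 2.63 g; galactose 30.07 g; calcium chloride 158.42 mL; sodium succinate 25.84 g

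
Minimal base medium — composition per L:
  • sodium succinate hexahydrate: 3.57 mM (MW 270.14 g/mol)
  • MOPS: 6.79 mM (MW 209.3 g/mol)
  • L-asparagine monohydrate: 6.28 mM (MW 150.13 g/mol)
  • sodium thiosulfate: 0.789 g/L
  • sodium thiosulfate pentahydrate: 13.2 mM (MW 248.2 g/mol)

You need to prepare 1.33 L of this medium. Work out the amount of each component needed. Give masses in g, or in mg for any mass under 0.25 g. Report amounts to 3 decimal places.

Working volume: 1.33 L.
sodium succinate hexahydrate: 3.57 mmol/L × 270.14 g/mol × 1.33 L ÷ 1000 = 1.283 g
MOPS: 6.79 mmol/L × 209.3 g/mol × 1.33 L ÷ 1000 = 1.890 g
L-asparagine monohydrate: 6.28 mmol/L × 150.13 g/mol × 1.33 L ÷ 1000 = 1.254 g
sodium thiosulfate: 0.789 g/L × 1.33 L = 1.049 g
sodium thiosulfate pentahydrate: 13.2 mmol/L × 248.2 g/mol × 1.33 L ÷ 1000 = 4.357 g

sodium succinate hexahydrate 1.283 g; MOPS 1.890 g; L-asparagine monohydrate 1.254 g; sodium thiosulfate 1.049 g; sodium thiosulfate pentahydrate 4.357 g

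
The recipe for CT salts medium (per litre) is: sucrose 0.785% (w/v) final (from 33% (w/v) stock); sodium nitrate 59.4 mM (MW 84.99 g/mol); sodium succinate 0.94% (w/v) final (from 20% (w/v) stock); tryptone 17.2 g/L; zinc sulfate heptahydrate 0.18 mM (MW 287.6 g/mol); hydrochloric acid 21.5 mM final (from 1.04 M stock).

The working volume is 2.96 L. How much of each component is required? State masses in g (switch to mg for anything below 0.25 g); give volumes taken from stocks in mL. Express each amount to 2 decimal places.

sucrose 70.41 mL; sodium nitrate 14.94 g; sodium succinate 139.12 mL; tryptone 50.91 g; zinc sulfate heptahydrate 153.23 mg; hydrochloric acid 61.19 mL

Working volume: 2.96 L.
sucrose: dilute stock: 0.785% ÷ 33% × 2960 mL = 70.41 mL
sodium nitrate: 59.4 mmol/L × 84.99 g/mol × 2.96 L ÷ 1000 = 14.94 g
sodium succinate: V = C2·V2/C1 = 0.94% ÷ 20% × 2960 mL = 139.12 mL
tryptone: 17.2 g/L × 2.96 L = 50.91 g
zinc sulfate heptahydrate: 0.18 mmol/L × 287.6 mg/mmol × 2.96 L = 153.23 mg
hydrochloric acid: dilute stock: 21.5 mM × 2960 mL ÷ 1040 mM = 61.19 mL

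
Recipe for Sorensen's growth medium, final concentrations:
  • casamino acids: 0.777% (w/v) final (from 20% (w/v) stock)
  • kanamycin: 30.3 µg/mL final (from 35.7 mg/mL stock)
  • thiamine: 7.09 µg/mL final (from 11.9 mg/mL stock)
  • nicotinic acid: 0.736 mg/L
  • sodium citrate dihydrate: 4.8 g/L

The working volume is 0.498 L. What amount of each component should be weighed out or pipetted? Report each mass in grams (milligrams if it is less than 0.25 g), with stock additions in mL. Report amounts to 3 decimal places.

casamino acids 19.347 mL; kanamycin 0.423 mL; thiamine 0.297 mL; nicotinic acid 0.367 mg; sodium citrate dihydrate 2.390 g

Working volume: 0.498 L.
casamino acids: V = C2·V2/C1 = 0.777% ÷ 20% × 498 mL = 19.347 mL
kanamycin: C1V1 = C2V2 → 30.3 µg/mL × 498 mL ÷ 35700 µg/mL = 0.423 mL
thiamine: V = C2·V2/C1 = 7.09 µg/mL × 498 mL ÷ 11900 µg/mL = 0.297 mL
nicotinic acid: 0.736 mg/L × 0.498 L = 0.367 mg
sodium citrate dihydrate: 4.8 g/L × 0.498 L = 2.390 g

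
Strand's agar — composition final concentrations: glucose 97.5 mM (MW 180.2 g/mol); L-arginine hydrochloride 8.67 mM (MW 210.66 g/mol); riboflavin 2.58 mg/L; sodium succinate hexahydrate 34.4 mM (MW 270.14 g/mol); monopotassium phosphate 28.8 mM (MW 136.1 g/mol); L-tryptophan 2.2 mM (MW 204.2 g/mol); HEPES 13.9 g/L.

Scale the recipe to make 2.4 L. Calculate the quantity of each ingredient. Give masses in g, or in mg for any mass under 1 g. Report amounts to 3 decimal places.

Working volume: 2.4 L.
glucose: 97.5 mmol/L × 180.2 g/mol × 2.4 L ÷ 1000 = 42.167 g
L-arginine hydrochloride: 8.67 mmol/L × 210.66 g/mol × 2.4 L ÷ 1000 = 4.383 g
riboflavin: 2.58 mg/L × 2.4 L = 6.192 mg
sodium succinate hexahydrate: 34.4 mmol/L × 270.14 g/mol × 2.4 L ÷ 1000 = 22.303 g
monopotassium phosphate: 28.8 mmol/L × 136.1 g/mol × 2.4 L ÷ 1000 = 9.407 g
L-tryptophan: 2.2 mmol/L × 204.2 g/mol × 2.4 L ÷ 1000 = 1.078 g
HEPES: 13.9 g/L × 2.4 L = 33.360 g

glucose 42.167 g; L-arginine hydrochloride 4.383 g; riboflavin 6.192 mg; sodium succinate hexahydrate 22.303 g; monopotassium phosphate 9.407 g; L-tryptophan 1.078 g; HEPES 33.360 g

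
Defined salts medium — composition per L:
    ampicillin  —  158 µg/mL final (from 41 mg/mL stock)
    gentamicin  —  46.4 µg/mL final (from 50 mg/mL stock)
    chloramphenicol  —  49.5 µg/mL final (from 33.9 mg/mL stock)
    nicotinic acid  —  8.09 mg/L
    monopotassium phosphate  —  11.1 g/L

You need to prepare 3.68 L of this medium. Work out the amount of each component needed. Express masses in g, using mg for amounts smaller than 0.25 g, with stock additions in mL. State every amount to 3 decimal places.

Working volume: 3.68 L.
ampicillin: V = C2·V2/C1 = 158 µg/mL × 3680 mL ÷ 41000 µg/mL = 14.181 mL
gentamicin: dilute stock: 46.4 µg/mL × 3680 mL ÷ 50000 µg/mL = 3.415 mL
chloramphenicol: V = C2·V2/C1 = 49.5 µg/mL × 3680 mL ÷ 33900 µg/mL = 5.373 mL
nicotinic acid: 8.09 mg/L × 3.68 L = 29.771 mg
monopotassium phosphate: 11.1 g/L × 3.68 L = 40.848 g

ampicillin 14.181 mL; gentamicin 3.415 mL; chloramphenicol 5.373 mL; nicotinic acid 29.771 mg; monopotassium phosphate 40.848 g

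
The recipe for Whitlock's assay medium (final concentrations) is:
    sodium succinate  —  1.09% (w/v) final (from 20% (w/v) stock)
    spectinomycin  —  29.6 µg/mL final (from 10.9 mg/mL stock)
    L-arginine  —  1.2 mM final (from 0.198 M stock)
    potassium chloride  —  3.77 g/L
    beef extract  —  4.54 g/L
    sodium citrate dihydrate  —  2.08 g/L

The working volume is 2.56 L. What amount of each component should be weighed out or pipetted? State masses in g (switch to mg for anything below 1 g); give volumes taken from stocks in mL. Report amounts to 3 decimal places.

Working volume: 2.56 L.
sodium succinate: V = C2·V2/C1 = 1.09% ÷ 20% × 2560 mL = 139.520 mL
spectinomycin: V = C2·V2/C1 = 29.6 µg/mL × 2560 mL ÷ 10900 µg/mL = 6.952 mL
L-arginine: dilute stock: 1.2 mM × 2560 mL ÷ 198 mM = 15.515 mL
potassium chloride: 3.77 g/L × 2.56 L = 9.651 g
beef extract: 4.54 g/L × 2.56 L = 11.622 g
sodium citrate dihydrate: 2.08 g/L × 2.56 L = 5.325 g

sodium succinate 139.520 mL; spectinomycin 6.952 mL; L-arginine 15.515 mL; potassium chloride 9.651 g; beef extract 11.622 g; sodium citrate dihydrate 5.325 g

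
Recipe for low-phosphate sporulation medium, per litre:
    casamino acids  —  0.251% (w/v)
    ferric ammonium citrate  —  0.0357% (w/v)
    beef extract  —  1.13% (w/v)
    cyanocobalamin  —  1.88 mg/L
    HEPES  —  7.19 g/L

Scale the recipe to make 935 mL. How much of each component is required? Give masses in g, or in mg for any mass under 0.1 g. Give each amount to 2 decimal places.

casamino acids 2.35 g; ferric ammonium citrate 0.33 g; beef extract 10.57 g; cyanocobalamin 1.76 mg; HEPES 6.72 g

Working volume: 935 mL = 0.935 L.
casamino acids: 0.251% w/v = 2.51 g/L → 2.51 × 0.935 L = 2.35 g
ferric ammonium citrate: 0.0357% w/v = 0.357 g/L → 0.357 × 0.935 L = 0.33 g
beef extract: 1.13 g per 100 mL × 935 mL ÷ 100 = 10.57 g
cyanocobalamin: 1.88 mg/L × 0.935 L = 1.76 mg
HEPES: 7.19 g/L × 0.935 L = 6.72 g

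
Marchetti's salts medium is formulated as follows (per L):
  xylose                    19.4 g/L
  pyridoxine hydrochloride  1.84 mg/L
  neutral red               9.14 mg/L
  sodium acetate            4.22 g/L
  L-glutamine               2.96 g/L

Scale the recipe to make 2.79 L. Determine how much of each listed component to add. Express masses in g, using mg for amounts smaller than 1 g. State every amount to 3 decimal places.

xylose 54.126 g; pyridoxine hydrochloride 5.134 mg; neutral red 25.501 mg; sodium acetate 11.774 g; L-glutamine 8.258 g

Working volume: 2.79 L.
xylose: 19.4 g/L × 2.79 L = 54.126 g
pyridoxine hydrochloride: 1.84 mg/L × 2.79 L = 5.134 mg
neutral red: 9.14 mg/L × 2.79 L = 25.501 mg
sodium acetate: 4.22 g/L × 2.79 L = 11.774 g
L-glutamine: 2.96 g/L × 2.79 L = 8.258 g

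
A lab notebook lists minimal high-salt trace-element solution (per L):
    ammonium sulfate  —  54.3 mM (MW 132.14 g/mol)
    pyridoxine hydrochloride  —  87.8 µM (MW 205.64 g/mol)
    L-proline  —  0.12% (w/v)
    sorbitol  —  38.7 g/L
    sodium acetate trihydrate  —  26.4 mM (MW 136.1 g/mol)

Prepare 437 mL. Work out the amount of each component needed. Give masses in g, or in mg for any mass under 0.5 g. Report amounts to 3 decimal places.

Target volume = 437 mL = 0.437 L.
ammonium sulfate: 54.3 mmol/L × 132.14 g/mol × 0.437 L ÷ 1000 = 3.136 g
pyridoxine hydrochloride: 87.8 µmol/L × 205.64 g/mol × 0.437 L ÷ 1000 = 7.890 mg
L-proline: 0.12% w/v = 1.2 g/L → 1.2 × 0.437 L = 0.524 g
sorbitol: 38.7 g/L × 0.437 L = 16.912 g
sodium acetate trihydrate: 26.4 mmol/L × 136.1 g/mol × 0.437 L ÷ 1000 = 1.570 g

ammonium sulfate 3.136 g; pyridoxine hydrochloride 7.890 mg; L-proline 0.524 g; sorbitol 16.912 g; sodium acetate trihydrate 1.570 g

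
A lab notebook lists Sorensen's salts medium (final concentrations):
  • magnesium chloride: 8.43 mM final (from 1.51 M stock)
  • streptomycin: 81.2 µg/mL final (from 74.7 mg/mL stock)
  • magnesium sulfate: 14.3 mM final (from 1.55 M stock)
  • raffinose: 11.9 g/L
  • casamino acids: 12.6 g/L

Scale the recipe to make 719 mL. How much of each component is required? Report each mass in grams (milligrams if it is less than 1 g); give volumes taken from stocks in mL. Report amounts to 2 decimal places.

magnesium chloride 4.01 mL; streptomycin 0.78 mL; magnesium sulfate 6.63 mL; raffinose 8.56 g; casamino acids 9.06 g

Scale factor relative to 1 L: 0.719.
magnesium chloride: C1V1 = C2V2 → 8.43 mM × 719 mL ÷ 1510 mM = 4.01 mL
streptomycin: dilute stock: 81.2 µg/mL × 719 mL ÷ 74700 µg/mL = 0.78 mL
magnesium sulfate: V = C2·V2/C1 = 14.3 mM × 719 mL ÷ 1550 mM = 6.63 mL
raffinose: 11.9 g/L × 0.719 L = 8.56 g
casamino acids: 12.6 g/L × 0.719 L = 9.06 g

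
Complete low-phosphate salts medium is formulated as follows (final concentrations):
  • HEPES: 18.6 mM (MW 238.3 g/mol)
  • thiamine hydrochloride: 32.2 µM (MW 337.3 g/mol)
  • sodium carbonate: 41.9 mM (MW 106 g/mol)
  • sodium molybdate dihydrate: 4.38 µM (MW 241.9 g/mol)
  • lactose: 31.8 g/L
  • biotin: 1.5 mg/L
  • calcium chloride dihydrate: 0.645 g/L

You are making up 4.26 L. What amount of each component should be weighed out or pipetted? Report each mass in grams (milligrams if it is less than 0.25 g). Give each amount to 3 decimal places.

HEPES 18.882 g; thiamine hydrochloride 46.268 mg; sodium carbonate 18.920 g; sodium molybdate dihydrate 4.514 mg; lactose 135.468 g; biotin 6.390 mg; calcium chloride dihydrate 2.748 g

Working volume: 4.26 L.
HEPES: 18.6 mmol/L × 238.3 g/mol × 4.26 L ÷ 1000 = 18.882 g
thiamine hydrochloride: 32.2 µmol/L × 337.3 g/mol × 4.26 L ÷ 1000 = 46.268 mg
sodium carbonate: 41.9 mmol/L × 106 g/mol × 4.26 L ÷ 1000 = 18.920 g
sodium molybdate dihydrate: 4.38 µmol/L × 241.9 g/mol × 4.26 L ÷ 1000 = 4.514 mg
lactose: 31.8 g/L × 4.26 L = 135.468 g
biotin: 1.5 mg/L × 4.26 L = 6.390 mg
calcium chloride dihydrate: 0.645 g/L × 4.26 L = 2.748 g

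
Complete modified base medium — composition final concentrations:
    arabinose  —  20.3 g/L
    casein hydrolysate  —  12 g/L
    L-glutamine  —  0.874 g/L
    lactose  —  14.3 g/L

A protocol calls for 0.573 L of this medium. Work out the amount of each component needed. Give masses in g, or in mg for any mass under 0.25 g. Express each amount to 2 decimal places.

arabinose 11.63 g; casein hydrolysate 6.88 g; L-glutamine 0.50 g; lactose 8.19 g

Working volume: 0.573 L.
arabinose: 20.3 g/L × 0.573 L = 11.63 g
casein hydrolysate: 12 g/L × 0.573 L = 6.88 g
L-glutamine: 0.874 g/L × 0.573 L = 0.50 g
lactose: 14.3 g/L × 0.573 L = 8.19 g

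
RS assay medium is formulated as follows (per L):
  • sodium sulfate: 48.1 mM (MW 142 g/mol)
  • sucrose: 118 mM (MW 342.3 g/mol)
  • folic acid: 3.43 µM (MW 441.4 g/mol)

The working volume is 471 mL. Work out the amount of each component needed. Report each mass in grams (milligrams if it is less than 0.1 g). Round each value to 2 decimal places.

Working volume: 471 mL = 0.471 L.
sodium sulfate: 48.1 mmol/L × 142 g/mol × 0.471 L ÷ 1000 = 3.22 g
sucrose: 118 mmol/L × 342.3 g/mol × 0.471 L ÷ 1000 = 19.02 g
folic acid: 3.43 µmol/L × 441.4 g/mol × 0.471 L ÷ 1000 = 0.71 mg

sodium sulfate 3.22 g; sucrose 19.02 g; folic acid 0.71 mg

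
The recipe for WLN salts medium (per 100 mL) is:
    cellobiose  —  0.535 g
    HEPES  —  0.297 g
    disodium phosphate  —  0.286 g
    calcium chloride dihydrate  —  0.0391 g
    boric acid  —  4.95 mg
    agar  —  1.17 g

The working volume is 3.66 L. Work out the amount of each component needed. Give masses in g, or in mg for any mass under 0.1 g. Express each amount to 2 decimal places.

cellobiose 19.58 g; HEPES 10.87 g; disodium phosphate 10.47 g; calcium chloride dihydrate 1.43 g; boric acid 0.18 g; agar 42.82 g

Ratio of target to recipe volume: 3660 / 100 = 36.6.
cellobiose: 0.535 g × (3660 mL / 100 mL) = 19.58 g
HEPES: 0.297 g × (3660 mL / 100 mL) = 10.87 g
disodium phosphate: 0.286 g × (3660 mL / 100 mL) = 10.47 g
calcium chloride dihydrate: 0.0391 g × (3660 mL / 100 mL) = 1.43 g
boric acid: 4.95 mg × (3660 mL / 100 mL) = 181.17 mg = 0.18 g
agar: 1.17 g × (3660 mL / 100 mL) = 42.82 g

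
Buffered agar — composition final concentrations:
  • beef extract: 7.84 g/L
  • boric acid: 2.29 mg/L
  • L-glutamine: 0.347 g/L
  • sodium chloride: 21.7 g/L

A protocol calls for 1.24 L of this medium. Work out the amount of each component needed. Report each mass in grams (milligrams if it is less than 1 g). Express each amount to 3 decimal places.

beef extract 9.722 g; boric acid 2.840 mg; L-glutamine 430.280 mg; sodium chloride 26.908 g

Scale factor relative to 1 L: 1.24.
beef extract: 7.84 g/L × 1.24 L = 9.722 g
boric acid: 2.29 mg/L × 1.24 L = 2.840 mg
L-glutamine: 0.347 g/L × 1.24 L = 0.43028 g = 430.280 mg
sodium chloride: 21.7 g/L × 1.24 L = 26.908 g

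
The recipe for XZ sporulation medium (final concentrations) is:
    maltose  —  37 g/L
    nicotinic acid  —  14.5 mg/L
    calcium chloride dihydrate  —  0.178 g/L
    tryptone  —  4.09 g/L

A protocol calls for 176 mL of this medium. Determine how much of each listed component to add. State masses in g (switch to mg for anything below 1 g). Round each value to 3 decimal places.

Scale factor relative to 1 L: 0.176.
maltose: 37 g/L × 0.176 L = 6.512 g
nicotinic acid: 14.5 mg/L × 0.176 L = 2.552 mg
calcium chloride dihydrate: 0.178 g/L × 0.176 L = 0.031328 g = 31.328 mg
tryptone: 4.09 g/L × 0.176 L = 0.71984 g = 719.840 mg

maltose 6.512 g; nicotinic acid 2.552 mg; calcium chloride dihydrate 31.328 mg; tryptone 719.840 mg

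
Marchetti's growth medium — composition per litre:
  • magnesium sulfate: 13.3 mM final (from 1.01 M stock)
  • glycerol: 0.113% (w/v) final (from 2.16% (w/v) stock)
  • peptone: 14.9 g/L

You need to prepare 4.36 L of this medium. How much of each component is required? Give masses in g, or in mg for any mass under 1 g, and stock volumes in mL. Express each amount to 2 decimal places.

magnesium sulfate 57.41 mL; glycerol 228.09 mL; peptone 64.96 g

Scale factor relative to 1 L: 4.36.
magnesium sulfate: C1V1 = C2V2 → 13.3 mM × 4360 mL ÷ 1010 mM = 57.41 mL
glycerol: dilute stock: 0.113% ÷ 2.16% × 4360 mL = 228.09 mL
peptone: 14.9 g/L × 4.36 L = 64.96 g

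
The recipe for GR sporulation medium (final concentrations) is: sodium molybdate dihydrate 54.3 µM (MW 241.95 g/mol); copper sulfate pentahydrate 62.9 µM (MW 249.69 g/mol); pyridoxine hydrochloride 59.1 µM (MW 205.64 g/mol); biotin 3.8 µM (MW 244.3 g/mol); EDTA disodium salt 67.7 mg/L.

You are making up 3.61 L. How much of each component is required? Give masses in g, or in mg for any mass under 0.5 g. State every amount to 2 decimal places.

sodium molybdate dihydrate 47.43 mg; copper sulfate pentahydrate 56.70 mg; pyridoxine hydrochloride 43.87 mg; biotin 3.35 mg; EDTA disodium salt 244.40 mg

Working volume: 3.61 L.
sodium molybdate dihydrate: 54.3 µmol/L × 241.95 g/mol × 3.61 L ÷ 1000 = 47.43 mg
copper sulfate pentahydrate: 62.9 µmol/L × 249.69 g/mol × 3.61 L ÷ 1000 = 56.70 mg
pyridoxine hydrochloride: 59.1 µmol/L × 205.64 g/mol × 3.61 L ÷ 1000 = 43.87 mg
biotin: 3.8 µmol/L × 244.3 g/mol × 3.61 L ÷ 1000 = 3.35 mg
EDTA disodium salt: 67.7 mg/L × 3.61 L = 244.40 mg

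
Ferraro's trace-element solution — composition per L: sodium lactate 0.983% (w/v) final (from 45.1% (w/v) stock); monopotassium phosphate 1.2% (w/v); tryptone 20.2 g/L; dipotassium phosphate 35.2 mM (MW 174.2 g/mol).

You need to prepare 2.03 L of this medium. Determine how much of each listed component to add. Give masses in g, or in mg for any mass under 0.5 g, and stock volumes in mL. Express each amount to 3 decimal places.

Working volume: 2.03 L.
sodium lactate: C1V1 = C2V2 → 0.983% ÷ 45.1% × 2030 mL = 44.246 mL
monopotassium phosphate: 1.2% w/v = 12 g/L → 12 × 2.03 L = 24.360 g
tryptone: 20.2 g/L × 2.03 L = 41.006 g
dipotassium phosphate: 35.2 mmol/L × 174.2 g/mol × 2.03 L ÷ 1000 = 12.448 g

sodium lactate 44.246 mL; monopotassium phosphate 24.360 g; tryptone 41.006 g; dipotassium phosphate 12.448 g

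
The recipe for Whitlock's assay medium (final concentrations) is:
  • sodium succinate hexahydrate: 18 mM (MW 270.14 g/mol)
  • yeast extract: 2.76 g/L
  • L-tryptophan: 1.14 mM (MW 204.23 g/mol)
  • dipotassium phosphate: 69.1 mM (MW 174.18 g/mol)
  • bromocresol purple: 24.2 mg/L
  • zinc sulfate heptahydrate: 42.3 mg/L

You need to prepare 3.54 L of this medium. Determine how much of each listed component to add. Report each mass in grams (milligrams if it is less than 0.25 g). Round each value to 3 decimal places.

sodium succinate hexahydrate 17.213 g; yeast extract 9.770 g; L-tryptophan 0.824 g; dipotassium phosphate 42.607 g; bromocresol purple 85.668 mg; zinc sulfate heptahydrate 149.742 mg

Working volume: 3.54 L.
sodium succinate hexahydrate: 18 mmol/L × 270.14 g/mol × 3.54 L ÷ 1000 = 17.213 g
yeast extract: 2.76 g/L × 3.54 L = 9.770 g
L-tryptophan: 1.14 mmol/L × 204.23 g/mol × 3.54 L ÷ 1000 = 0.824 g
dipotassium phosphate: 69.1 mmol/L × 174.18 g/mol × 3.54 L ÷ 1000 = 42.607 g
bromocresol purple: 24.2 mg/L × 3.54 L = 85.668 mg
zinc sulfate heptahydrate: 42.3 mg/L × 3.54 L = 149.742 mg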